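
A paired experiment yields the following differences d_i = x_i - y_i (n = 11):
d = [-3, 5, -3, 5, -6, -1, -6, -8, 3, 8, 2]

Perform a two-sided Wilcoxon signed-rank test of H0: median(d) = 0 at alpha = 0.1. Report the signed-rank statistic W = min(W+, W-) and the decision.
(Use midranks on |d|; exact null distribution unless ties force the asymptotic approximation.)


Step 1: Drop any zero differences (none here) and take |d_i|.
|d| = [3, 5, 3, 5, 6, 1, 6, 8, 3, 8, 2]
Step 2: Midrank |d_i| (ties get averaged ranks).
ranks: |3|->4, |5|->6.5, |3|->4, |5|->6.5, |6|->8.5, |1|->1, |6|->8.5, |8|->10.5, |3|->4, |8|->10.5, |2|->2
Step 3: Attach original signs; sum ranks with positive sign and with negative sign.
W+ = 6.5 + 6.5 + 4 + 10.5 + 2 = 29.5
W- = 4 + 4 + 8.5 + 1 + 8.5 + 10.5 = 36.5
(Check: W+ + W- = 66 should equal n(n+1)/2 = 66.)
Step 4: Test statistic W = min(W+, W-) = 29.5.
Step 5: Ties in |d|, so use the tie-corrected normal approximation.
        E[W] = n(n+1)/4 = 11*12/4 = 33.
        Tie groups: |d|=3 (t=3), |d|=5 (t=2), |d|=6 (t=2), |d|=8 (t=2); sum(t^3 - t) = 42.
        Var[W] = n(n+1)(2n+1)/24 - sum(t^3-t)/48 = 3036/24 - 42/48 = 125.625.
        z = (W - E[W]) / sqrt(Var[W]) = (29.5 - 33) / 11.2083 = -0.3123.
        Two-sided p = 2*Phi(z) = 0.754835.
Step 6: alpha = 0.1. fail to reject H0.

W+ = 29.5, W- = 36.5, W = min = 29.5, p = 0.754835, fail to reject H0.


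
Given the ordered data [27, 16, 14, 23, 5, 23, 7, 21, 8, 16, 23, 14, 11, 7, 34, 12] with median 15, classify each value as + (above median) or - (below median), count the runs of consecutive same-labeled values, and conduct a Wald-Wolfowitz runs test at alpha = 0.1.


Step 1: Compute median = 15; label A = above, B = below.
Labels in order: AABABABABAABBBAB  (n_A = 8, n_B = 8)
Step 2: Count runs R = 12.
Step 3: Under H0 (random ordering), E[R] = 2*n_A*n_B/(n_A+n_B) + 1 = 2*8*8/16 + 1 = 9.0000.
        Var[R] = 2*n_A*n_B*(2*n_A*n_B - n_A - n_B) / ((n_A+n_B)^2 * (n_A+n_B-1)) = 14336/3840 = 3.7333.
        SD[R] = 1.9322.
Step 4: Continuity-corrected z = (R - 0.5 - E[R]) / SD[R] = (12 - 0.5 - 9.0000) / 1.9322 = 1.2939.
Step 5: Two-sided p-value via normal approximation = 2*(1 - Phi(|z|)) = 0.195709.
Step 6: alpha = 0.1. fail to reject H0.

R = 12, z = 1.2939, p = 0.195709, fail to reject H0.


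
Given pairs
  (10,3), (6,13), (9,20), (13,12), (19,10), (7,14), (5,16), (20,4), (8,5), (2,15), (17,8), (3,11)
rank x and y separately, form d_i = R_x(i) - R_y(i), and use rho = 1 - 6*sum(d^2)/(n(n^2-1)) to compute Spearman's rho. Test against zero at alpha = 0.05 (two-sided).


Step 1: Rank x and y separately (midranks; no ties here).
rank(x): 10->8, 6->4, 9->7, 13->9, 19->11, 7->5, 5->3, 20->12, 8->6, 2->1, 17->10, 3->2
rank(y): 3->1, 13->8, 20->12, 12->7, 10->5, 14->9, 16->11, 4->2, 5->3, 15->10, 8->4, 11->6
Step 2: d_i = R_x(i) - R_y(i); compute d_i^2.
  (8-1)^2=49, (4-8)^2=16, (7-12)^2=25, (9-7)^2=4, (11-5)^2=36, (5-9)^2=16, (3-11)^2=64, (12-2)^2=100, (6-3)^2=9, (1-10)^2=81, (10-4)^2=36, (2-6)^2=16
sum(d^2) = 452.
Step 3: rho = 1 - 6*452 / (12*(12^2 - 1)) = 1 - 2712/1716 = -0.580420.
Step 4: Under H0, t = rho * sqrt((n-2)/(1-rho^2)) = -2.2540 ~ t(10).
Step 5: Two-sided p-value from the t-distribution with 10 df = 0.047856.
Step 6: alpha = 0.05. reject H0.

rho = -0.5804, p = 0.047856, reject H0 at alpha = 0.05.


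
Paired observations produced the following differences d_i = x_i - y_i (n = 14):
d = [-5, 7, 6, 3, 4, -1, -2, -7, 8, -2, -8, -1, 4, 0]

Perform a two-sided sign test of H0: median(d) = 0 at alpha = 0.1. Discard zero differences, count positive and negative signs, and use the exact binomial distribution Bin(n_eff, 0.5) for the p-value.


Step 1: Discard zero differences. Original n = 14; n_eff = number of nonzero differences = 13.
Nonzero differences (with sign): -5, +7, +6, +3, +4, -1, -2, -7, +8, -2, -8, -1, +4
Step 2: Count signs: positive = 6, negative = 7.
Step 3: Under H0: P(positive) = 0.5, so the number of positives S ~ Bin(13, 0.5).
Step 4: Two-sided exact p-value = sum of Bin(13,0.5) probabilities at or below the observed probability = 1.000000.
Step 5: alpha = 0.1. fail to reject H0.

n_eff = 13, pos = 6, neg = 7, p = 1.000000, fail to reject H0.


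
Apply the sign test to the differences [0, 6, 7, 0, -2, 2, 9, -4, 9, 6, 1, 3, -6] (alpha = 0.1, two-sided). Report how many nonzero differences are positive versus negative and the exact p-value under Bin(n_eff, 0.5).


Step 1: Discard zero differences. Original n = 13; n_eff = number of nonzero differences = 11.
Nonzero differences (with sign): +6, +7, -2, +2, +9, -4, +9, +6, +1, +3, -6
Step 2: Count signs: positive = 8, negative = 3.
Step 3: Under H0: P(positive) = 0.5, so the number of positives S ~ Bin(11, 0.5).
Step 4: Two-sided exact p-value = sum of Bin(11,0.5) probabilities at or below the observed probability = 0.226562.
Step 5: alpha = 0.1. fail to reject H0.

n_eff = 11, pos = 8, neg = 3, p = 0.226562, fail to reject H0.


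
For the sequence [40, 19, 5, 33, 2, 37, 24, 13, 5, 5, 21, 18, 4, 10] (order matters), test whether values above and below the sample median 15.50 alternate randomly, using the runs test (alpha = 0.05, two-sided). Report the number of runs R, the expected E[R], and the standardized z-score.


Step 1: Compute median = 15.50; label A = above, B = below.
Labels in order: AABABAABBBAABB  (n_A = 7, n_B = 7)
Step 2: Count runs R = 8.
Step 3: Under H0 (random ordering), E[R] = 2*n_A*n_B/(n_A+n_B) + 1 = 2*7*7/14 + 1 = 8.0000.
        Var[R] = 2*n_A*n_B*(2*n_A*n_B - n_A - n_B) / ((n_A+n_B)^2 * (n_A+n_B-1)) = 8232/2548 = 3.2308.
        SD[R] = 1.7974.
Step 4: R = E[R], so z = 0 with no continuity correction.
Step 5: Two-sided p-value via normal approximation = 2*(1 - Phi(|z|)) = 1.000000.
Step 6: alpha = 0.05. fail to reject H0.

R = 8, z = 0.0000, p = 1.000000, fail to reject H0.


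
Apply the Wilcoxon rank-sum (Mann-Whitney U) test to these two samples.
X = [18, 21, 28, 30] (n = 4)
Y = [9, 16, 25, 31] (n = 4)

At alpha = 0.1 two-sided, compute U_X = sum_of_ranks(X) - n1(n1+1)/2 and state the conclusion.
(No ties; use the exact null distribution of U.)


Step 1: Combine and sort all 8 observations; assign midranks.
sorted (value, group): (9,Y), (16,Y), (18,X), (21,X), (25,Y), (28,X), (30,X), (31,Y)
ranks: 9->1, 16->2, 18->3, 21->4, 25->5, 28->6, 30->7, 31->8
Step 2: Rank sum for X: R1 = 3 + 4 + 6 + 7 = 20.
Step 3: U_X = R1 - n1(n1+1)/2 = 20 - 4*5/2 = 20 - 10 = 10.
       U_Y = n1*n2 - U_X = 16 - 10 = 6.
Step 4: No ties, so the exact null distribution of U (based on enumerating the C(8,4) = 70 equally likely rank assignments) gives the two-sided p-value.
Step 5: p-value = 0.685714; compare to alpha = 0.1. fail to reject H0.

U_X = 10, p = 0.685714, fail to reject H0 at alpha = 0.1.


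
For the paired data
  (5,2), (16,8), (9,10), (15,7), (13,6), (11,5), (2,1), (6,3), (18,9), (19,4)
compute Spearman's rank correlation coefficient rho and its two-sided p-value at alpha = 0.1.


Step 1: Rank x and y separately (midranks; no ties here).
rank(x): 5->2, 16->8, 9->4, 15->7, 13->6, 11->5, 2->1, 6->3, 18->9, 19->10
rank(y): 2->2, 8->8, 10->10, 7->7, 6->6, 5->5, 1->1, 3->3, 9->9, 4->4
Step 2: d_i = R_x(i) - R_y(i); compute d_i^2.
  (2-2)^2=0, (8-8)^2=0, (4-10)^2=36, (7-7)^2=0, (6-6)^2=0, (5-5)^2=0, (1-1)^2=0, (3-3)^2=0, (9-9)^2=0, (10-4)^2=36
sum(d^2) = 72.
Step 3: rho = 1 - 6*72 / (10*(10^2 - 1)) = 1 - 432/990 = 0.563636.
Step 4: Under H0, t = rho * sqrt((n-2)/(1-rho^2)) = 1.9300 ~ t(8).
Step 5: Two-sided p-value from the t-distribution with 8 df = 0.089724.
Step 6: alpha = 0.1. reject H0.

rho = 0.5636, p = 0.089724, reject H0 at alpha = 0.1.


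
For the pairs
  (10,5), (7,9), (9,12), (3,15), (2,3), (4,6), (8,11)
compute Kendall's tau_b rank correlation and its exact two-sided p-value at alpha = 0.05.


Step 1: Enumerate the 21 unordered pairs (i,j) with i<j and classify each by sign(x_j-x_i) * sign(y_j-y_i).
  (1,2):dx=-3,dy=+4->D; (1,3):dx=-1,dy=+7->D; (1,4):dx=-7,dy=+10->D; (1,5):dx=-8,dy=-2->C
  (1,6):dx=-6,dy=+1->D; (1,7):dx=-2,dy=+6->D; (2,3):dx=+2,dy=+3->C; (2,4):dx=-4,dy=+6->D
  (2,5):dx=-5,dy=-6->C; (2,6):dx=-3,dy=-3->C; (2,7):dx=+1,dy=+2->C; (3,4):dx=-6,dy=+3->D
  (3,5):dx=-7,dy=-9->C; (3,6):dx=-5,dy=-6->C; (3,7):dx=-1,dy=-1->C; (4,5):dx=-1,dy=-12->C
  (4,6):dx=+1,dy=-9->D; (4,7):dx=+5,dy=-4->D; (5,6):dx=+2,dy=+3->C; (5,7):dx=+6,dy=+8->C
  (6,7):dx=+4,dy=+5->C
Step 2: C = 12, D = 9, total pairs = 21.
Step 3: tau = (C - D)/(n(n-1)/2) = (12 - 9)/21 = 0.142857.
Step 4: Exact two-sided p-value (enumerate n! = 5040 permutations of y under H0): p = 0.772619.
Step 5: alpha = 0.05. fail to reject H0.

tau_b = 0.1429 (C=12, D=9), p = 0.772619, fail to reject H0.


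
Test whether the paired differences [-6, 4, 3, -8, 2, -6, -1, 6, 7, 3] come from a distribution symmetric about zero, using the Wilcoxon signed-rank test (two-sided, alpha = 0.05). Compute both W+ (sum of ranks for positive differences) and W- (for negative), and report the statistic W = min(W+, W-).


Step 1: Drop any zero differences (none here) and take |d_i|.
|d| = [6, 4, 3, 8, 2, 6, 1, 6, 7, 3]
Step 2: Midrank |d_i| (ties get averaged ranks).
ranks: |6|->7, |4|->5, |3|->3.5, |8|->10, |2|->2, |6|->7, |1|->1, |6|->7, |7|->9, |3|->3.5
Step 3: Attach original signs; sum ranks with positive sign and with negative sign.
W+ = 5 + 3.5 + 2 + 7 + 9 + 3.5 = 30
W- = 7 + 10 + 7 + 1 = 25
(Check: W+ + W- = 55 should equal n(n+1)/2 = 55.)
Step 4: Test statistic W = min(W+, W-) = 25.
Step 5: Ties in |d|, so use the tie-corrected normal approximation.
        E[W] = n(n+1)/4 = 10*11/4 = 27.5.
        Tie groups: |d|=3 (t=2), |d|=6 (t=3); sum(t^3 - t) = 30.
        Var[W] = n(n+1)(2n+1)/24 - sum(t^3-t)/48 = 2310/24 - 30/48 = 95.625.
        z = (W - E[W]) / sqrt(Var[W]) = (25 - 27.5) / 9.7788 = -0.2557.
        Two-sided p = 2*Phi(z) = 0.798217.
Step 6: alpha = 0.05. fail to reject H0.

W+ = 30, W- = 25, W = min = 25, p = 0.798217, fail to reject H0.


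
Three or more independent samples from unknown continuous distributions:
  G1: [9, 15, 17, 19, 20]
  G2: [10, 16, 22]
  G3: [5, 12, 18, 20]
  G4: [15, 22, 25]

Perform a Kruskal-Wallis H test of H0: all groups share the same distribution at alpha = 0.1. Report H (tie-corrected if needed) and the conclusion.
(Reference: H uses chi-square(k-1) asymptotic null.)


Step 1: Combine all N = 15 observations and assign midranks.
sorted (value, group, rank): (5,G3,1), (9,G1,2), (10,G2,3), (12,G3,4), (15,G1,5.5), (15,G4,5.5), (16,G2,7), (17,G1,8), (18,G3,9), (19,G1,10), (20,G1,11.5), (20,G3,11.5), (22,G2,13.5), (22,G4,13.5), (25,G4,15)
Step 2: Sum ranks within each group.
R_1 = 37 (n_1 = 5)
R_2 = 23.5 (n_2 = 3)
R_3 = 25.5 (n_3 = 4)
R_4 = 34 (n_4 = 3)
Step 3: H = 12/(N(N+1)) * sum(R_i^2/n_i) - 3(N+1)
     = 12/(15*16) * (37^2/5 + 23.5^2/3 + 25.5^2/4 + 34^2/3) - 3*16
     = 0.050000 * 1005.78 - 48
     = 2.288958.
Step 4: Ties present; correction factor C = 1 - 18/(15^3 - 15) = 0.994643. Corrected H = 2.288958 / 0.994643 = 2.301287.
Step 5: Under H0, H ~ chi^2(3); p-value = 0.512274.
Step 6: alpha = 0.1. fail to reject H0.

H = 2.3013, df = 3, p = 0.512274, fail to reject H0.


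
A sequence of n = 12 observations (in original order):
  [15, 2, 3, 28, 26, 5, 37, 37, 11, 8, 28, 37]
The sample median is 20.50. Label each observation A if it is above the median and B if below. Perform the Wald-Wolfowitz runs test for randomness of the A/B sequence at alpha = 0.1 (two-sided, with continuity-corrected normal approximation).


Step 1: Compute median = 20.50; label A = above, B = below.
Labels in order: BBBAABAABBAA  (n_A = 6, n_B = 6)
Step 2: Count runs R = 6.
Step 3: Under H0 (random ordering), E[R] = 2*n_A*n_B/(n_A+n_B) + 1 = 2*6*6/12 + 1 = 7.0000.
        Var[R] = 2*n_A*n_B*(2*n_A*n_B - n_A - n_B) / ((n_A+n_B)^2 * (n_A+n_B-1)) = 4320/1584 = 2.7273.
        SD[R] = 1.6514.
Step 4: Continuity-corrected z = (R + 0.5 - E[R]) / SD[R] = (6 + 0.5 - 7.0000) / 1.6514 = -0.3028.
Step 5: Two-sided p-value via normal approximation = 2*(1 - Phi(|z|)) = 0.762069.
Step 6: alpha = 0.1. fail to reject H0.

R = 6, z = -0.3028, p = 0.762069, fail to reject H0.


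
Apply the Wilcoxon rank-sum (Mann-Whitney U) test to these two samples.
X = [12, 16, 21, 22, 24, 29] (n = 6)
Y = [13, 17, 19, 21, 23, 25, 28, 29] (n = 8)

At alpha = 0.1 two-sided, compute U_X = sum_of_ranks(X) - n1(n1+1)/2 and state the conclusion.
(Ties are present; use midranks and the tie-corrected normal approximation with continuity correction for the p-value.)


Step 1: Combine and sort all 14 observations; assign midranks.
sorted (value, group): (12,X), (13,Y), (16,X), (17,Y), (19,Y), (21,X), (21,Y), (22,X), (23,Y), (24,X), (25,Y), (28,Y), (29,X), (29,Y)
ranks: 12->1, 13->2, 16->3, 17->4, 19->5, 21->6.5, 21->6.5, 22->8, 23->9, 24->10, 25->11, 28->12, 29->13.5, 29->13.5
Step 2: Rank sum for X: R1 = 1 + 3 + 6.5 + 8 + 10 + 13.5 = 42.
Step 3: U_X = R1 - n1(n1+1)/2 = 42 - 6*7/2 = 42 - 21 = 21.
       U_Y = n1*n2 - U_X = 48 - 21 = 27.
Step 4: Ties are present, so use the tie-corrected normal approximation (with continuity correction) for the p-value.
Step 5: p-value = 0.746347; compare to alpha = 0.1. fail to reject H0.

U_X = 21, p = 0.746347, fail to reject H0 at alpha = 0.1.


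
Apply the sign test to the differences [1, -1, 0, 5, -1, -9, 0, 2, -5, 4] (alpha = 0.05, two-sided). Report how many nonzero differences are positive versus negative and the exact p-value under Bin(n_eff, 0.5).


Step 1: Discard zero differences. Original n = 10; n_eff = number of nonzero differences = 8.
Nonzero differences (with sign): +1, -1, +5, -1, -9, +2, -5, +4
Step 2: Count signs: positive = 4, negative = 4.
Step 3: Under H0: P(positive) = 0.5, so the number of positives S ~ Bin(8, 0.5).
Step 4: Two-sided exact p-value = sum of Bin(8,0.5) probabilities at or below the observed probability = 1.000000.
Step 5: alpha = 0.05. fail to reject H0.

n_eff = 8, pos = 4, neg = 4, p = 1.000000, fail to reject H0.


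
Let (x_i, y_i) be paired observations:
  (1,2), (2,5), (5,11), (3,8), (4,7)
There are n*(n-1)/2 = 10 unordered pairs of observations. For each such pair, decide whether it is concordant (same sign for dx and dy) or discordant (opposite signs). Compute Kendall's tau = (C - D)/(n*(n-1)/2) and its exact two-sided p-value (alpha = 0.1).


Step 1: Enumerate the 10 unordered pairs (i,j) with i<j and classify each by sign(x_j-x_i) * sign(y_j-y_i).
  (1,2):dx=+1,dy=+3->C; (1,3):dx=+4,dy=+9->C; (1,4):dx=+2,dy=+6->C; (1,5):dx=+3,dy=+5->C
  (2,3):dx=+3,dy=+6->C; (2,4):dx=+1,dy=+3->C; (2,5):dx=+2,dy=+2->C; (3,4):dx=-2,dy=-3->C
  (3,5):dx=-1,dy=-4->C; (4,5):dx=+1,dy=-1->D
Step 2: C = 9, D = 1, total pairs = 10.
Step 3: tau = (C - D)/(n(n-1)/2) = (9 - 1)/10 = 0.800000.
Step 4: Exact two-sided p-value (enumerate n! = 120 permutations of y under H0): p = 0.083333.
Step 5: alpha = 0.1. reject H0.

tau_b = 0.8000 (C=9, D=1), p = 0.083333, reject H0.


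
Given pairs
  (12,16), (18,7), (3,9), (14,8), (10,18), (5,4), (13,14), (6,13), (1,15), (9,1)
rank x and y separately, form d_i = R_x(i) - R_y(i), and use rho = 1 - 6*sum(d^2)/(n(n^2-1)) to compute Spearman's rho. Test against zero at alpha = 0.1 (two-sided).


Step 1: Rank x and y separately (midranks; no ties here).
rank(x): 12->7, 18->10, 3->2, 14->9, 10->6, 5->3, 13->8, 6->4, 1->1, 9->5
rank(y): 16->9, 7->3, 9->5, 8->4, 18->10, 4->2, 14->7, 13->6, 15->8, 1->1
Step 2: d_i = R_x(i) - R_y(i); compute d_i^2.
  (7-9)^2=4, (10-3)^2=49, (2-5)^2=9, (9-4)^2=25, (6-10)^2=16, (3-2)^2=1, (8-7)^2=1, (4-6)^2=4, (1-8)^2=49, (5-1)^2=16
sum(d^2) = 174.
Step 3: rho = 1 - 6*174 / (10*(10^2 - 1)) = 1 - 1044/990 = -0.054545.
Step 4: Under H0, t = rho * sqrt((n-2)/(1-rho^2)) = -0.1545 ~ t(8).
Step 5: Two-sided p-value from the t-distribution with 8 df = 0.881036.
Step 6: alpha = 0.1. fail to reject H0.

rho = -0.0545, p = 0.881036, fail to reject H0 at alpha = 0.1.


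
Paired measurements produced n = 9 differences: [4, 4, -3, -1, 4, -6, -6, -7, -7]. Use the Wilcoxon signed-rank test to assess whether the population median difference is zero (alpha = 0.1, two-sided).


Step 1: Drop any zero differences (none here) and take |d_i|.
|d| = [4, 4, 3, 1, 4, 6, 6, 7, 7]
Step 2: Midrank |d_i| (ties get averaged ranks).
ranks: |4|->4, |4|->4, |3|->2, |1|->1, |4|->4, |6|->6.5, |6|->6.5, |7|->8.5, |7|->8.5
Step 3: Attach original signs; sum ranks with positive sign and with negative sign.
W+ = 4 + 4 + 4 = 12
W- = 2 + 1 + 6.5 + 6.5 + 8.5 + 8.5 = 33
(Check: W+ + W- = 45 should equal n(n+1)/2 = 45.)
Step 4: Test statistic W = min(W+, W-) = 12.
Step 5: Ties in |d|, so use the tie-corrected normal approximation.
        E[W] = n(n+1)/4 = 9*10/4 = 22.5.
        Tie groups: |d|=4 (t=3), |d|=6 (t=2), |d|=7 (t=2); sum(t^3 - t) = 36.
        Var[W] = n(n+1)(2n+1)/24 - sum(t^3-t)/48 = 1710/24 - 36/48 = 70.5.
        z = (W - E[W]) / sqrt(Var[W]) = (12 - 22.5) / 8.3964 = -1.2505.
        Two-sided p = 2*Phi(z) = 0.211105.
Step 6: alpha = 0.1. fail to reject H0.

W+ = 12, W- = 33, W = min = 12, p = 0.211105, fail to reject H0.


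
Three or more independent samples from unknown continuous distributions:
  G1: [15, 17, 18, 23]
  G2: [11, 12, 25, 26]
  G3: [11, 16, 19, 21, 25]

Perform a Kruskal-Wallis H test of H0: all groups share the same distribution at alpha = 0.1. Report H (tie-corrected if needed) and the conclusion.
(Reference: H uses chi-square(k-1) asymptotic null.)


Step 1: Combine all N = 13 observations and assign midranks.
sorted (value, group, rank): (11,G2,1.5), (11,G3,1.5), (12,G2,3), (15,G1,4), (16,G3,5), (17,G1,6), (18,G1,7), (19,G3,8), (21,G3,9), (23,G1,10), (25,G2,11.5), (25,G3,11.5), (26,G2,13)
Step 2: Sum ranks within each group.
R_1 = 27 (n_1 = 4)
R_2 = 29 (n_2 = 4)
R_3 = 35 (n_3 = 5)
Step 3: H = 12/(N(N+1)) * sum(R_i^2/n_i) - 3(N+1)
     = 12/(13*14) * (27^2/4 + 29^2/4 + 35^2/5) - 3*14
     = 0.065934 * 637.5 - 42
     = 0.032967.
Step 4: Ties present; correction factor C = 1 - 12/(13^3 - 13) = 0.994505. Corrected H = 0.032967 / 0.994505 = 0.033149.
Step 5: Under H0, H ~ chi^2(2); p-value = 0.983562.
Step 6: alpha = 0.1. fail to reject H0.

H = 0.0331, df = 2, p = 0.983562, fail to reject H0.


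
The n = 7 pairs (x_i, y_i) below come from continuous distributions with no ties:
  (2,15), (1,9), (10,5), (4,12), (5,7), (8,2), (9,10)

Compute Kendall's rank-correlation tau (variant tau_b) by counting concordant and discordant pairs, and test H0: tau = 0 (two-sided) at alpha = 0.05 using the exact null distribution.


Step 1: Enumerate the 21 unordered pairs (i,j) with i<j and classify each by sign(x_j-x_i) * sign(y_j-y_i).
  (1,2):dx=-1,dy=-6->C; (1,3):dx=+8,dy=-10->D; (1,4):dx=+2,dy=-3->D; (1,5):dx=+3,dy=-8->D
  (1,6):dx=+6,dy=-13->D; (1,7):dx=+7,dy=-5->D; (2,3):dx=+9,dy=-4->D; (2,4):dx=+3,dy=+3->C
  (2,5):dx=+4,dy=-2->D; (2,6):dx=+7,dy=-7->D; (2,7):dx=+8,dy=+1->C; (3,4):dx=-6,dy=+7->D
  (3,5):dx=-5,dy=+2->D; (3,6):dx=-2,dy=-3->C; (3,7):dx=-1,dy=+5->D; (4,5):dx=+1,dy=-5->D
  (4,6):dx=+4,dy=-10->D; (4,7):dx=+5,dy=-2->D; (5,6):dx=+3,dy=-5->D; (5,7):dx=+4,dy=+3->C
  (6,7):dx=+1,dy=+8->C
Step 2: C = 6, D = 15, total pairs = 21.
Step 3: tau = (C - D)/(n(n-1)/2) = (6 - 15)/21 = -0.428571.
Step 4: Exact two-sided p-value (enumerate n! = 5040 permutations of y under H0): p = 0.238889.
Step 5: alpha = 0.05. fail to reject H0.

tau_b = -0.4286 (C=6, D=15), p = 0.238889, fail to reject H0.


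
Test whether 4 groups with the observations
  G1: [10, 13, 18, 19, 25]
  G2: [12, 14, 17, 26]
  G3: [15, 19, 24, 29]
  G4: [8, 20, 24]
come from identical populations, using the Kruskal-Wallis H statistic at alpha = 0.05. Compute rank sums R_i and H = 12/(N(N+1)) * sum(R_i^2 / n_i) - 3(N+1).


Step 1: Combine all N = 16 observations and assign midranks.
sorted (value, group, rank): (8,G4,1), (10,G1,2), (12,G2,3), (13,G1,4), (14,G2,5), (15,G3,6), (17,G2,7), (18,G1,8), (19,G1,9.5), (19,G3,9.5), (20,G4,11), (24,G3,12.5), (24,G4,12.5), (25,G1,14), (26,G2,15), (29,G3,16)
Step 2: Sum ranks within each group.
R_1 = 37.5 (n_1 = 5)
R_2 = 30 (n_2 = 4)
R_3 = 44 (n_3 = 4)
R_4 = 24.5 (n_4 = 3)
Step 3: H = 12/(N(N+1)) * sum(R_i^2/n_i) - 3(N+1)
     = 12/(16*17) * (37.5^2/5 + 30^2/4 + 44^2/4 + 24.5^2/3) - 3*17
     = 0.044118 * 1190.33 - 51
     = 1.514706.
Step 4: Ties present; correction factor C = 1 - 12/(16^3 - 16) = 0.997059. Corrected H = 1.514706 / 0.997059 = 1.519174.
Step 5: Under H0, H ~ chi^2(3); p-value = 0.677852.
Step 6: alpha = 0.05. fail to reject H0.

H = 1.5192, df = 3, p = 0.677852, fail to reject H0.


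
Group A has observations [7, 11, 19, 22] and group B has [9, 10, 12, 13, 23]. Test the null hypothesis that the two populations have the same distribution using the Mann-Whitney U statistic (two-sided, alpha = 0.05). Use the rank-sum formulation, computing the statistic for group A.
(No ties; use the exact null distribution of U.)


Step 1: Combine and sort all 9 observations; assign midranks.
sorted (value, group): (7,X), (9,Y), (10,Y), (11,X), (12,Y), (13,Y), (19,X), (22,X), (23,Y)
ranks: 7->1, 9->2, 10->3, 11->4, 12->5, 13->6, 19->7, 22->8, 23->9
Step 2: Rank sum for X: R1 = 1 + 4 + 7 + 8 = 20.
Step 3: U_X = R1 - n1(n1+1)/2 = 20 - 4*5/2 = 20 - 10 = 10.
       U_Y = n1*n2 - U_X = 20 - 10 = 10.
Step 4: No ties, so the exact null distribution of U (based on enumerating the C(9,4) = 126 equally likely rank assignments) gives the two-sided p-value.
Step 5: p-value = 1.000000; compare to alpha = 0.05. fail to reject H0.

U_X = 10, p = 1.000000, fail to reject H0 at alpha = 0.05.


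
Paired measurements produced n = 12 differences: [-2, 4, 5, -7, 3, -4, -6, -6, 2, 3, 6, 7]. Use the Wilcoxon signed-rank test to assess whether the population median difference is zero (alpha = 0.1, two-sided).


Step 1: Drop any zero differences (none here) and take |d_i|.
|d| = [2, 4, 5, 7, 3, 4, 6, 6, 2, 3, 6, 7]
Step 2: Midrank |d_i| (ties get averaged ranks).
ranks: |2|->1.5, |4|->5.5, |5|->7, |7|->11.5, |3|->3.5, |4|->5.5, |6|->9, |6|->9, |2|->1.5, |3|->3.5, |6|->9, |7|->11.5
Step 3: Attach original signs; sum ranks with positive sign and with negative sign.
W+ = 5.5 + 7 + 3.5 + 1.5 + 3.5 + 9 + 11.5 = 41.5
W- = 1.5 + 11.5 + 5.5 + 9 + 9 = 36.5
(Check: W+ + W- = 78 should equal n(n+1)/2 = 78.)
Step 4: Test statistic W = min(W+, W-) = 36.5.
Step 5: Ties in |d|, so use the tie-corrected normal approximation.
        E[W] = n(n+1)/4 = 12*13/4 = 39.
        Tie groups: |d|=2 (t=2), |d|=3 (t=2), |d|=4 (t=2), |d|=6 (t=3), |d|=7 (t=2); sum(t^3 - t) = 48.
        Var[W] = n(n+1)(2n+1)/24 - sum(t^3-t)/48 = 3900/24 - 48/48 = 161.5.
        z = (W - E[W]) / sqrt(Var[W]) = (36.5 - 39) / 12.7083 = -0.1967.
        Two-sided p = 2*Phi(z) = 0.844045.
Step 6: alpha = 0.1. fail to reject H0.

W+ = 41.5, W- = 36.5, W = min = 36.5, p = 0.844045, fail to reject H0.


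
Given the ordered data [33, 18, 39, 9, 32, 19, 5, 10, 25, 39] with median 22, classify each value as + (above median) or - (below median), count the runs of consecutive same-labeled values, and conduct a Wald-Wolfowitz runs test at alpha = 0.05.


Step 1: Compute median = 22; label A = above, B = below.
Labels in order: ABABABBBAA  (n_A = 5, n_B = 5)
Step 2: Count runs R = 7.
Step 3: Under H0 (random ordering), E[R] = 2*n_A*n_B/(n_A+n_B) + 1 = 2*5*5/10 + 1 = 6.0000.
        Var[R] = 2*n_A*n_B*(2*n_A*n_B - n_A - n_B) / ((n_A+n_B)^2 * (n_A+n_B-1)) = 2000/900 = 2.2222.
        SD[R] = 1.4907.
Step 4: Continuity-corrected z = (R - 0.5 - E[R]) / SD[R] = (7 - 0.5 - 6.0000) / 1.4907 = 0.3354.
Step 5: Two-sided p-value via normal approximation = 2*(1 - Phi(|z|)) = 0.737316.
Step 6: alpha = 0.05. fail to reject H0.

R = 7, z = 0.3354, p = 0.737316, fail to reject H0.


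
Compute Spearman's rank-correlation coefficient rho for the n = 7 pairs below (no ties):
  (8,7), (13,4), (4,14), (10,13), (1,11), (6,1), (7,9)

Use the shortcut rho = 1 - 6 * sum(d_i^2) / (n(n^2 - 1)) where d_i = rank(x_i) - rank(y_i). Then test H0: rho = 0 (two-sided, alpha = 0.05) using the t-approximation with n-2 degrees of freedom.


Step 1: Rank x and y separately (midranks; no ties here).
rank(x): 8->5, 13->7, 4->2, 10->6, 1->1, 6->3, 7->4
rank(y): 7->3, 4->2, 14->7, 13->6, 11->5, 1->1, 9->4
Step 2: d_i = R_x(i) - R_y(i); compute d_i^2.
  (5-3)^2=4, (7-2)^2=25, (2-7)^2=25, (6-6)^2=0, (1-5)^2=16, (3-1)^2=4, (4-4)^2=0
sum(d^2) = 74.
Step 3: rho = 1 - 6*74 / (7*(7^2 - 1)) = 1 - 444/336 = -0.321429.
Step 4: Under H0, t = rho * sqrt((n-2)/(1-rho^2)) = -0.7590 ~ t(5).
Step 5: Two-sided p-value from the t-distribution with 5 df = 0.482072.
Step 6: alpha = 0.05. fail to reject H0.

rho = -0.3214, p = 0.482072, fail to reject H0 at alpha = 0.05.


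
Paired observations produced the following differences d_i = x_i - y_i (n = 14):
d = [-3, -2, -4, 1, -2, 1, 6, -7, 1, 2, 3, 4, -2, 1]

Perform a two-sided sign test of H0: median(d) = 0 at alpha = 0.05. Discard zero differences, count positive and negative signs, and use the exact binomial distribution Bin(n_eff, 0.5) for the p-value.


Step 1: Discard zero differences. Original n = 14; n_eff = number of nonzero differences = 14.
Nonzero differences (with sign): -3, -2, -4, +1, -2, +1, +6, -7, +1, +2, +3, +4, -2, +1
Step 2: Count signs: positive = 8, negative = 6.
Step 3: Under H0: P(positive) = 0.5, so the number of positives S ~ Bin(14, 0.5).
Step 4: Two-sided exact p-value = sum of Bin(14,0.5) probabilities at or below the observed probability = 0.790527.
Step 5: alpha = 0.05. fail to reject H0.

n_eff = 14, pos = 8, neg = 6, p = 0.790527, fail to reject H0.


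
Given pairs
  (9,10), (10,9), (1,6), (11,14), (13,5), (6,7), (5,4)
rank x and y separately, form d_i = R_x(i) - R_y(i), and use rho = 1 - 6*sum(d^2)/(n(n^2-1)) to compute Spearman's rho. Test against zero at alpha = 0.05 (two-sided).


Step 1: Rank x and y separately (midranks; no ties here).
rank(x): 9->4, 10->5, 1->1, 11->6, 13->7, 6->3, 5->2
rank(y): 10->6, 9->5, 6->3, 14->7, 5->2, 7->4, 4->1
Step 2: d_i = R_x(i) - R_y(i); compute d_i^2.
  (4-6)^2=4, (5-5)^2=0, (1-3)^2=4, (6-7)^2=1, (7-2)^2=25, (3-4)^2=1, (2-1)^2=1
sum(d^2) = 36.
Step 3: rho = 1 - 6*36 / (7*(7^2 - 1)) = 1 - 216/336 = 0.357143.
Step 4: Under H0, t = rho * sqrt((n-2)/(1-rho^2)) = 0.8550 ~ t(5).
Step 5: Two-sided p-value from the t-distribution with 5 df = 0.431611.
Step 6: alpha = 0.05. fail to reject H0.

rho = 0.3571, p = 0.431611, fail to reject H0 at alpha = 0.05.


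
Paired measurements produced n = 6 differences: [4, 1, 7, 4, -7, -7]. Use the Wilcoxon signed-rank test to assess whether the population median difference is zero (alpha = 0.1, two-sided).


Step 1: Drop any zero differences (none here) and take |d_i|.
|d| = [4, 1, 7, 4, 7, 7]
Step 2: Midrank |d_i| (ties get averaged ranks).
ranks: |4|->2.5, |1|->1, |7|->5, |4|->2.5, |7|->5, |7|->5
Step 3: Attach original signs; sum ranks with positive sign and with negative sign.
W+ = 2.5 + 1 + 5 + 2.5 = 11
W- = 5 + 5 = 10
(Check: W+ + W- = 21 should equal n(n+1)/2 = 21.)
Step 4: Test statistic W = min(W+, W-) = 10.
Step 5: Ties in |d|, so use the tie-corrected normal approximation.
        E[W] = n(n+1)/4 = 6*7/4 = 10.5.
        Tie groups: |d|=4 (t=2), |d|=7 (t=3); sum(t^3 - t) = 30.
        Var[W] = n(n+1)(2n+1)/24 - sum(t^3-t)/48 = 546/24 - 30/48 = 22.125.
        z = (W - E[W]) / sqrt(Var[W]) = (10 - 10.5) / 4.7037 = -0.1063.
        Two-sided p = 2*Phi(z) = 0.915345.
Step 6: alpha = 0.1. fail to reject H0.

W+ = 11, W- = 10, W = min = 10, p = 0.915345, fail to reject H0.


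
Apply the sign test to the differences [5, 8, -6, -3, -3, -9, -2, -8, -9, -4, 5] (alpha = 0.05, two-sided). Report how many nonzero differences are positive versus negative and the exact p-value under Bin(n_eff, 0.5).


Step 1: Discard zero differences. Original n = 11; n_eff = number of nonzero differences = 11.
Nonzero differences (with sign): +5, +8, -6, -3, -3, -9, -2, -8, -9, -4, +5
Step 2: Count signs: positive = 3, negative = 8.
Step 3: Under H0: P(positive) = 0.5, so the number of positives S ~ Bin(11, 0.5).
Step 4: Two-sided exact p-value = sum of Bin(11,0.5) probabilities at or below the observed probability = 0.226562.
Step 5: alpha = 0.05. fail to reject H0.

n_eff = 11, pos = 3, neg = 8, p = 0.226562, fail to reject H0.


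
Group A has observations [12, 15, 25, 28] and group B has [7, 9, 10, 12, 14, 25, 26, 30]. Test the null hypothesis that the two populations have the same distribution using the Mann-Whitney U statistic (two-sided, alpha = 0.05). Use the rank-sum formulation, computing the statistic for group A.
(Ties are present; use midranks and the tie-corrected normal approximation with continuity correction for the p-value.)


Step 1: Combine and sort all 12 observations; assign midranks.
sorted (value, group): (7,Y), (9,Y), (10,Y), (12,X), (12,Y), (14,Y), (15,X), (25,X), (25,Y), (26,Y), (28,X), (30,Y)
ranks: 7->1, 9->2, 10->3, 12->4.5, 12->4.5, 14->6, 15->7, 25->8.5, 25->8.5, 26->10, 28->11, 30->12
Step 2: Rank sum for X: R1 = 4.5 + 7 + 8.5 + 11 = 31.
Step 3: U_X = R1 - n1(n1+1)/2 = 31 - 4*5/2 = 31 - 10 = 21.
       U_Y = n1*n2 - U_X = 32 - 21 = 11.
Step 4: Ties are present, so use the tie-corrected normal approximation (with continuity correction) for the p-value.
Step 5: p-value = 0.443097; compare to alpha = 0.05. fail to reject H0.

U_X = 21, p = 0.443097, fail to reject H0 at alpha = 0.05.


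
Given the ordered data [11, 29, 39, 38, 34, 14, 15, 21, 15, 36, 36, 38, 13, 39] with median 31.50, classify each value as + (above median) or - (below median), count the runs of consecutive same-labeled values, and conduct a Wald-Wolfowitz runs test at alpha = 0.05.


Step 1: Compute median = 31.50; label A = above, B = below.
Labels in order: BBAAABBBBAAABA  (n_A = 7, n_B = 7)
Step 2: Count runs R = 6.
Step 3: Under H0 (random ordering), E[R] = 2*n_A*n_B/(n_A+n_B) + 1 = 2*7*7/14 + 1 = 8.0000.
        Var[R] = 2*n_A*n_B*(2*n_A*n_B - n_A - n_B) / ((n_A+n_B)^2 * (n_A+n_B-1)) = 8232/2548 = 3.2308.
        SD[R] = 1.7974.
Step 4: Continuity-corrected z = (R + 0.5 - E[R]) / SD[R] = (6 + 0.5 - 8.0000) / 1.7974 = -0.8345.
Step 5: Two-sided p-value via normal approximation = 2*(1 - Phi(|z|)) = 0.403986.
Step 6: alpha = 0.05. fail to reject H0.

R = 6, z = -0.8345, p = 0.403986, fail to reject H0.


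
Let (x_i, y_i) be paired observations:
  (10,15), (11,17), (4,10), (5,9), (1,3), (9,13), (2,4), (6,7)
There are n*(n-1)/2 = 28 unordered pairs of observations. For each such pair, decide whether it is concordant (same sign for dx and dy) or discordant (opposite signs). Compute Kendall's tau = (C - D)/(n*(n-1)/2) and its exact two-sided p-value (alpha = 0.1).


Step 1: Enumerate the 28 unordered pairs (i,j) with i<j and classify each by sign(x_j-x_i) * sign(y_j-y_i).
  (1,2):dx=+1,dy=+2->C; (1,3):dx=-6,dy=-5->C; (1,4):dx=-5,dy=-6->C; (1,5):dx=-9,dy=-12->C
  (1,6):dx=-1,dy=-2->C; (1,7):dx=-8,dy=-11->C; (1,8):dx=-4,dy=-8->C; (2,3):dx=-7,dy=-7->C
  (2,4):dx=-6,dy=-8->C; (2,5):dx=-10,dy=-14->C; (2,6):dx=-2,dy=-4->C; (2,7):dx=-9,dy=-13->C
  (2,8):dx=-5,dy=-10->C; (3,4):dx=+1,dy=-1->D; (3,5):dx=-3,dy=-7->C; (3,6):dx=+5,dy=+3->C
  (3,7):dx=-2,dy=-6->C; (3,8):dx=+2,dy=-3->D; (4,5):dx=-4,dy=-6->C; (4,6):dx=+4,dy=+4->C
  (4,7):dx=-3,dy=-5->C; (4,8):dx=+1,dy=-2->D; (5,6):dx=+8,dy=+10->C; (5,7):dx=+1,dy=+1->C
  (5,8):dx=+5,dy=+4->C; (6,7):dx=-7,dy=-9->C; (6,8):dx=-3,dy=-6->C; (7,8):dx=+4,dy=+3->C
Step 2: C = 25, D = 3, total pairs = 28.
Step 3: tau = (C - D)/(n(n-1)/2) = (25 - 3)/28 = 0.785714.
Step 4: Exact two-sided p-value (enumerate n! = 40320 permutations of y under H0): p = 0.005506.
Step 5: alpha = 0.1. reject H0.

tau_b = 0.7857 (C=25, D=3), p = 0.005506, reject H0.


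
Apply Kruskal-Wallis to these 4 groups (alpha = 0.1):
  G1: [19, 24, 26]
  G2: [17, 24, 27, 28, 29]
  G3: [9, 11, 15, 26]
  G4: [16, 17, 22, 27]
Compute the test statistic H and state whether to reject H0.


Step 1: Combine all N = 16 observations and assign midranks.
sorted (value, group, rank): (9,G3,1), (11,G3,2), (15,G3,3), (16,G4,4), (17,G2,5.5), (17,G4,5.5), (19,G1,7), (22,G4,8), (24,G1,9.5), (24,G2,9.5), (26,G1,11.5), (26,G3,11.5), (27,G2,13.5), (27,G4,13.5), (28,G2,15), (29,G2,16)
Step 2: Sum ranks within each group.
R_1 = 28 (n_1 = 3)
R_2 = 59.5 (n_2 = 5)
R_3 = 17.5 (n_3 = 4)
R_4 = 31 (n_4 = 4)
Step 3: H = 12/(N(N+1)) * sum(R_i^2/n_i) - 3(N+1)
     = 12/(16*17) * (28^2/3 + 59.5^2/5 + 17.5^2/4 + 31^2/4) - 3*17
     = 0.044118 * 1286.2 - 51
     = 5.743934.
Step 4: Ties present; correction factor C = 1 - 24/(16^3 - 16) = 0.994118. Corrected H = 5.743934 / 0.994118 = 5.777922.
Step 5: Under H0, H ~ chi^2(3); p-value = 0.122929.
Step 6: alpha = 0.1. fail to reject H0.

H = 5.7779, df = 3, p = 0.122929, fail to reject H0.


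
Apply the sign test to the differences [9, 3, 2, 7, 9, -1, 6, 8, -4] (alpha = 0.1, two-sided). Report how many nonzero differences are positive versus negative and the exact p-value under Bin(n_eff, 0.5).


Step 1: Discard zero differences. Original n = 9; n_eff = number of nonzero differences = 9.
Nonzero differences (with sign): +9, +3, +2, +7, +9, -1, +6, +8, -4
Step 2: Count signs: positive = 7, negative = 2.
Step 3: Under H0: P(positive) = 0.5, so the number of positives S ~ Bin(9, 0.5).
Step 4: Two-sided exact p-value = sum of Bin(9,0.5) probabilities at or below the observed probability = 0.179688.
Step 5: alpha = 0.1. fail to reject H0.

n_eff = 9, pos = 7, neg = 2, p = 0.179688, fail to reject H0.


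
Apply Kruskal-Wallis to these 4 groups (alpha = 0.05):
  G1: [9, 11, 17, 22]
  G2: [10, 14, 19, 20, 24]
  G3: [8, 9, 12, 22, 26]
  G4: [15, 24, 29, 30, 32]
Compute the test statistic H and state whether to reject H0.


Step 1: Combine all N = 19 observations and assign midranks.
sorted (value, group, rank): (8,G3,1), (9,G1,2.5), (9,G3,2.5), (10,G2,4), (11,G1,5), (12,G3,6), (14,G2,7), (15,G4,8), (17,G1,9), (19,G2,10), (20,G2,11), (22,G1,12.5), (22,G3,12.5), (24,G2,14.5), (24,G4,14.5), (26,G3,16), (29,G4,17), (30,G4,18), (32,G4,19)
Step 2: Sum ranks within each group.
R_1 = 29 (n_1 = 4)
R_2 = 46.5 (n_2 = 5)
R_3 = 38 (n_3 = 5)
R_4 = 76.5 (n_4 = 5)
Step 3: H = 12/(N(N+1)) * sum(R_i^2/n_i) - 3(N+1)
     = 12/(19*20) * (29^2/4 + 46.5^2/5 + 38^2/5 + 76.5^2/5) - 3*20
     = 0.031579 * 2101.95 - 60
     = 6.377368.
Step 4: Ties present; correction factor C = 1 - 18/(19^3 - 19) = 0.997368. Corrected H = 6.377368 / 0.997368 = 6.394195.
Step 5: Under H0, H ~ chi^2(3); p-value = 0.093930.
Step 6: alpha = 0.05. fail to reject H0.

H = 6.3942, df = 3, p = 0.093930, fail to reject H0.


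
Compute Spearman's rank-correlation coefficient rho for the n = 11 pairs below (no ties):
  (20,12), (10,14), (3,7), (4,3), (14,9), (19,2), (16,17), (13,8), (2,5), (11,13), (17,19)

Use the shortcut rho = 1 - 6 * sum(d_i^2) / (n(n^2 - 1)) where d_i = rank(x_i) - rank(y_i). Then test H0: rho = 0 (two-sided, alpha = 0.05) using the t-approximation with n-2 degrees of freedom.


Step 1: Rank x and y separately (midranks; no ties here).
rank(x): 20->11, 10->4, 3->2, 4->3, 14->7, 19->10, 16->8, 13->6, 2->1, 11->5, 17->9
rank(y): 12->7, 14->9, 7->4, 3->2, 9->6, 2->1, 17->10, 8->5, 5->3, 13->8, 19->11
Step 2: d_i = R_x(i) - R_y(i); compute d_i^2.
  (11-7)^2=16, (4-9)^2=25, (2-4)^2=4, (3-2)^2=1, (7-6)^2=1, (10-1)^2=81, (8-10)^2=4, (6-5)^2=1, (1-3)^2=4, (5-8)^2=9, (9-11)^2=4
sum(d^2) = 150.
Step 3: rho = 1 - 6*150 / (11*(11^2 - 1)) = 1 - 900/1320 = 0.318182.
Step 4: Under H0, t = rho * sqrt((n-2)/(1-rho^2)) = 1.0069 ~ t(9).
Step 5: Two-sided p-value from the t-distribution with 9 df = 0.340298.
Step 6: alpha = 0.05. fail to reject H0.

rho = 0.3182, p = 0.340298, fail to reject H0 at alpha = 0.05.


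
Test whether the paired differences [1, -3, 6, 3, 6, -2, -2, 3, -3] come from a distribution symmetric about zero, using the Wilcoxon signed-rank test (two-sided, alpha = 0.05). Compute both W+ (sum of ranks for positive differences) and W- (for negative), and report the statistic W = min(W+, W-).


Step 1: Drop any zero differences (none here) and take |d_i|.
|d| = [1, 3, 6, 3, 6, 2, 2, 3, 3]
Step 2: Midrank |d_i| (ties get averaged ranks).
ranks: |1|->1, |3|->5.5, |6|->8.5, |3|->5.5, |6|->8.5, |2|->2.5, |2|->2.5, |3|->5.5, |3|->5.5
Step 3: Attach original signs; sum ranks with positive sign and with negative sign.
W+ = 1 + 8.5 + 5.5 + 8.5 + 5.5 = 29
W- = 5.5 + 2.5 + 2.5 + 5.5 = 16
(Check: W+ + W- = 45 should equal n(n+1)/2 = 45.)
Step 4: Test statistic W = min(W+, W-) = 16.
Step 5: Ties in |d|, so use the tie-corrected normal approximation.
        E[W] = n(n+1)/4 = 9*10/4 = 22.5.
        Tie groups: |d|=2 (t=2), |d|=3 (t=4), |d|=6 (t=2); sum(t^3 - t) = 72.
        Var[W] = n(n+1)(2n+1)/24 - sum(t^3-t)/48 = 1710/24 - 72/48 = 69.75.
        z = (W - E[W]) / sqrt(Var[W]) = (16 - 22.5) / 8.3516 = -0.7783.
        Two-sided p = 2*Phi(z) = 0.436398.
Step 6: alpha = 0.05. fail to reject H0.

W+ = 29, W- = 16, W = min = 16, p = 0.436398, fail to reject H0.


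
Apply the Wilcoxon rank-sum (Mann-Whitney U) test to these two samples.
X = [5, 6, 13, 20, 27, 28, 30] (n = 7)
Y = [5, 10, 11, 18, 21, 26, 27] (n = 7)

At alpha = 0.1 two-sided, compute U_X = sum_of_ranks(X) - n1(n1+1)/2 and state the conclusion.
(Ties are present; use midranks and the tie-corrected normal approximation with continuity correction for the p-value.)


Step 1: Combine and sort all 14 observations; assign midranks.
sorted (value, group): (5,X), (5,Y), (6,X), (10,Y), (11,Y), (13,X), (18,Y), (20,X), (21,Y), (26,Y), (27,X), (27,Y), (28,X), (30,X)
ranks: 5->1.5, 5->1.5, 6->3, 10->4, 11->5, 13->6, 18->7, 20->8, 21->9, 26->10, 27->11.5, 27->11.5, 28->13, 30->14
Step 2: Rank sum for X: R1 = 1.5 + 3 + 6 + 8 + 11.5 + 13 + 14 = 57.
Step 3: U_X = R1 - n1(n1+1)/2 = 57 - 7*8/2 = 57 - 28 = 29.
       U_Y = n1*n2 - U_X = 49 - 29 = 20.
Step 4: Ties are present, so use the tie-corrected normal approximation (with continuity correction) for the p-value.
Step 5: p-value = 0.608491; compare to alpha = 0.1. fail to reject H0.

U_X = 29, p = 0.608491, fail to reject H0 at alpha = 0.1.


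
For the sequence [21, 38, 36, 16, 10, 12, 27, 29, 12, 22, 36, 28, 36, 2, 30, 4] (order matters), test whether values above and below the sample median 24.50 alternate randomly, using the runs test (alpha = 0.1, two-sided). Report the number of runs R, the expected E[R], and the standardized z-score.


Step 1: Compute median = 24.50; label A = above, B = below.
Labels in order: BAABBBAABBAAABAB  (n_A = 8, n_B = 8)
Step 2: Count runs R = 9.
Step 3: Under H0 (random ordering), E[R] = 2*n_A*n_B/(n_A+n_B) + 1 = 2*8*8/16 + 1 = 9.0000.
        Var[R] = 2*n_A*n_B*(2*n_A*n_B - n_A - n_B) / ((n_A+n_B)^2 * (n_A+n_B-1)) = 14336/3840 = 3.7333.
        SD[R] = 1.9322.
Step 4: R = E[R], so z = 0 with no continuity correction.
Step 5: Two-sided p-value via normal approximation = 2*(1 - Phi(|z|)) = 1.000000.
Step 6: alpha = 0.1. fail to reject H0.

R = 9, z = 0.0000, p = 1.000000, fail to reject H0.


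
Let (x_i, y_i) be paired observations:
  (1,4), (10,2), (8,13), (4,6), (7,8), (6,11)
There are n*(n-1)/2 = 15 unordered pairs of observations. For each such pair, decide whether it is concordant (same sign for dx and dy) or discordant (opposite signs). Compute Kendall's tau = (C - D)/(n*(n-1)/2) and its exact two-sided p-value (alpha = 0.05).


Step 1: Enumerate the 15 unordered pairs (i,j) with i<j and classify each by sign(x_j-x_i) * sign(y_j-y_i).
  (1,2):dx=+9,dy=-2->D; (1,3):dx=+7,dy=+9->C; (1,4):dx=+3,dy=+2->C; (1,5):dx=+6,dy=+4->C
  (1,6):dx=+5,dy=+7->C; (2,3):dx=-2,dy=+11->D; (2,4):dx=-6,dy=+4->D; (2,5):dx=-3,dy=+6->D
  (2,6):dx=-4,dy=+9->D; (3,4):dx=-4,dy=-7->C; (3,5):dx=-1,dy=-5->C; (3,6):dx=-2,dy=-2->C
  (4,5):dx=+3,dy=+2->C; (4,6):dx=+2,dy=+5->C; (5,6):dx=-1,dy=+3->D
Step 2: C = 9, D = 6, total pairs = 15.
Step 3: tau = (C - D)/(n(n-1)/2) = (9 - 6)/15 = 0.200000.
Step 4: Exact two-sided p-value (enumerate n! = 720 permutations of y under H0): p = 0.719444.
Step 5: alpha = 0.05. fail to reject H0.

tau_b = 0.2000 (C=9, D=6), p = 0.719444, fail to reject H0.


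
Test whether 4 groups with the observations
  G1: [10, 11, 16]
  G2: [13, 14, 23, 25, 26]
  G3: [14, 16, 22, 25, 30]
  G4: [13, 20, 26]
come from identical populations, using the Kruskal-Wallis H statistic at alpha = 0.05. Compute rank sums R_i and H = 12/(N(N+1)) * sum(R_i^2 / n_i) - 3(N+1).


Step 1: Combine all N = 16 observations and assign midranks.
sorted (value, group, rank): (10,G1,1), (11,G1,2), (13,G2,3.5), (13,G4,3.5), (14,G2,5.5), (14,G3,5.5), (16,G1,7.5), (16,G3,7.5), (20,G4,9), (22,G3,10), (23,G2,11), (25,G2,12.5), (25,G3,12.5), (26,G2,14.5), (26,G4,14.5), (30,G3,16)
Step 2: Sum ranks within each group.
R_1 = 10.5 (n_1 = 3)
R_2 = 47 (n_2 = 5)
R_3 = 51.5 (n_3 = 5)
R_4 = 27 (n_4 = 3)
Step 3: H = 12/(N(N+1)) * sum(R_i^2/n_i) - 3(N+1)
     = 12/(16*17) * (10.5^2/3 + 47^2/5 + 51.5^2/5 + 27^2/3) - 3*17
     = 0.044118 * 1252 - 51
     = 4.235294.
Step 4: Ties present; correction factor C = 1 - 30/(16^3 - 16) = 0.992647. Corrected H = 4.235294 / 0.992647 = 4.266667.
Step 5: Under H0, H ~ chi^2(3); p-value = 0.234071.
Step 6: alpha = 0.05. fail to reject H0.

H = 4.2667, df = 3, p = 0.234071, fail to reject H0.
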